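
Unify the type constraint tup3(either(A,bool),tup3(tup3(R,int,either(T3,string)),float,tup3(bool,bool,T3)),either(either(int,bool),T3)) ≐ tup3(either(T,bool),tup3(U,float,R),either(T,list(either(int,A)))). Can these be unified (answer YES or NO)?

YES

Decompose tup3/3: either(A,bool) ≐ either(T,bool),  tup3(tup3(R,int,either(T3,string)),float,tup3(bool,bool,T3)) ≐ tup3(U,float,R),  either(either(int,bool),T3) ≐ either(T,list(either(int,A))).
Decompose either/2: A ≐ T,  bool ≐ bool.
Bind A := T; substituting into the one remaining equation that mentions A gives: either(either(int,bool),T3) ≐ either(T,list(either(int,T))).
Delete trivial equation bool ≐ bool.
Decompose tup3/3: tup3(R,int,either(T3,string)) ≐ U,  float ≐ float,  tup3(bool,bool,T3) ≐ R.
Bind U := tup3(R,int,either(T3,string)); no other remaining equation mentions U.
Delete trivial equation float ≐ float.
Bind R := tup3(bool,bool,T3); no other remaining equation mentions R. Substituting into the earlier binding gives U := tup3(tup3(bool,bool,T3),int,either(T3,string)).
Decompose either/2: either(int,bool) ≐ T,  T3 ≐ list(either(int,T)).
Bind T := either(int,bool); substituting into the remaining equation gives: T3 ≐ list(either(int,either(int,bool))). Substituting into the earlier binding gives A := either(int,bool).
Bind T3 := list(either(int,either(int,bool))). Substituting into the earlier bindings gives U := tup3(tup3(bool,bool,list(either(int,either(int,bool)))),int,either(list(either(int,either(int,bool))),string)), R := tup3(bool,bool,list(either(int,either(int,bool)))).
No equations remain and no clash or occurs-check failure arose, so a unifier exists.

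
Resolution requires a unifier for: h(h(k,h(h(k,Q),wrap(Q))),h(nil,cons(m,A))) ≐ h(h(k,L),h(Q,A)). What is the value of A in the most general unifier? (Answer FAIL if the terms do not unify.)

Decompose h/2: h(k,h(h(k,Q),wrap(Q))) ≐ h(k,L),  h(nil,cons(m,A)) ≐ h(Q,A).
Decompose h/2: k ≐ k,  h(h(k,Q),wrap(Q)) ≐ L.
Delete trivial equation k ≐ k.
Bind L := h(h(k,Q),wrap(Q)); no other remaining equation mentions L.
Decompose h/2: nil ≐ Q,  cons(m,A) ≐ A.
Bind Q := nil; no other remaining equation mentions Q. Substituting into the earlier binding gives L := h(h(k,nil),wrap(nil)).
Occurs check fails: A occurs in cons(m,A); the equation A ≐ cons(m,A) has no finite solution.

FAIL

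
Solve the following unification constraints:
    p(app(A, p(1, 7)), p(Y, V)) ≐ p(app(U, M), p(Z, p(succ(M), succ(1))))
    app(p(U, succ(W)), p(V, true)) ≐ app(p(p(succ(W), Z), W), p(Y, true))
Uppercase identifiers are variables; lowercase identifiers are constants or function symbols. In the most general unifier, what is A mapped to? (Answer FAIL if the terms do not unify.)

FAIL

Decompose p/2: app(A, p(1, 7)) ≐ app(U, M),  p(Y, V) ≐ p(Z, p(succ(M), succ(1))).
Decompose app/2: A ≐ U,  p(1, 7) ≐ M.
Bind A := U; no other remaining equation mentions A.
Bind M := p(1, 7); substituting into the one remaining equation that mentions M gives: p(Y, V) ≐ p(Z, p(succ(p(1, 7)), succ(1))).
Decompose p/2: Y ≐ Z,  V ≐ p(succ(p(1, 7)), succ(1)).
Bind Y := Z; substituting into the one remaining equation that mentions Y gives: app(p(U, succ(W)), p(V, true)) ≐ app(p(p(succ(W), Z), W), p(Z, true)).
Bind V := p(succ(p(1, 7)), succ(1)); substituting into the remaining equation gives: app(p(U, succ(W)), p(p(succ(p(1, 7)), succ(1)), true)) ≐ app(p(p(succ(W), Z), W), p(Z, true)).
Decompose app/2: p(U, succ(W)) ≐ p(p(succ(W), Z), W),  p(p(succ(p(1, 7)), succ(1)), true) ≐ p(Z, true).
Decompose p/2: U ≐ p(succ(W), Z),  succ(W) ≐ W.
Bind U := p(succ(W), Z); no other remaining equation mentions U. Substituting into the earlier binding gives A := p(succ(W), Z).
Occurs check fails: W occurs in succ(W); the equation W ≐ succ(W) has no finite solution.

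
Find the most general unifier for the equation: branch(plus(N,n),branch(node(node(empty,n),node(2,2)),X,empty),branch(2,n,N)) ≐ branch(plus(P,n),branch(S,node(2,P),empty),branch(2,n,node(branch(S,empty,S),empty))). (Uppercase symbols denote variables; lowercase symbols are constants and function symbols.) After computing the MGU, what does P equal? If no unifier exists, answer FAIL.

node(branch(node(node(empty,n),node(2,2)),empty,node(node(empty,n),node(2,2))),empty)

Decompose branch/3: plus(N,n) ≐ plus(P,n),  branch(node(node(empty,n),node(2,2)),X,empty) ≐ branch(S,node(2,P),empty),  branch(2,n,N) ≐ branch(2,n,node(branch(S,empty,S),empty)).
Decompose plus/2: N ≐ P,  n ≐ n.
Bind N := P; substituting into the one remaining equation that mentions N gives: branch(2,n,P) ≐ branch(2,n,node(branch(S,empty,S),empty)).
Delete trivial equation n ≐ n.
Decompose branch/3: node(node(empty,n),node(2,2)) ≐ S,  X ≐ node(2,P),  empty ≐ empty.
Bind S := node(node(empty,n),node(2,2)); substituting into the one remaining equation that mentions S gives: branch(2,n,P) ≐ branch(2,n,node(branch(node(node(empty,n),node(2,2)),empty,node(node(empty,n),node(2,2))),empty)).
Bind X := node(2,P); no other remaining equation mentions X.
Delete trivial equation empty ≐ empty.
Decompose branch/3: 2 ≐ 2,  n ≐ n,  P ≐ node(branch(node(node(empty,n),node(2,2)),empty,node(node(empty,n),node(2,2))),empty).
Delete trivial equation 2 ≐ 2.
Delete trivial equation n ≐ n.
Bind P := node(branch(node(node(empty,n),node(2,2)),empty,node(node(empty,n),node(2,2))),empty). Substituting into the earlier bindings gives N := node(branch(node(node(empty,n),node(2,2)),empty,node(node(empty,n),node(2,2))),empty), X := node(2,node(branch(node(node(empty,n),node(2,2)),empty,node(node(empty,n),node(2,2))),empty)).
MGU = { N -> node(branch(node(node(empty,n),node(2,2)),empty,node(node(empty,n),node(2,2))),empty), S -> node(node(empty,n),node(2,2)), X -> node(2,node(branch(node(node(empty,n),node(2,2)),empty,node(node(empty,n),node(2,2))),empty)), P -> node(branch(node(node(empty,n),node(2,2)),empty,node(node(empty,n),node(2,2))),empty) }, so P -> node(branch(node(node(empty,n),node(2,2)),empty,node(node(empty,n),node(2,2))),empty).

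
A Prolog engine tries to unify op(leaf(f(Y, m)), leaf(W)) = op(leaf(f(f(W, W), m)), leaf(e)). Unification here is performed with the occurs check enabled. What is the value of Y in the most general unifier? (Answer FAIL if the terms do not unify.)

f(e, e)

Decompose op/2: leaf(f(Y, m)) = leaf(f(f(W, W), m)),  leaf(W) = leaf(e).
Decompose leaf/1: f(Y, m) = f(f(W, W), m).
Decompose f/2: Y = f(W, W),  m = m.
Bind Y := f(W, W); no other remaining equation mentions Y.
Delete trivial equation m = m.
Decompose leaf/1: W = e.
Bind W := e. Substituting into the earlier binding gives Y := f(e, e).
MGU = { Y -> f(e, e), W -> e }, so Y -> f(e, e).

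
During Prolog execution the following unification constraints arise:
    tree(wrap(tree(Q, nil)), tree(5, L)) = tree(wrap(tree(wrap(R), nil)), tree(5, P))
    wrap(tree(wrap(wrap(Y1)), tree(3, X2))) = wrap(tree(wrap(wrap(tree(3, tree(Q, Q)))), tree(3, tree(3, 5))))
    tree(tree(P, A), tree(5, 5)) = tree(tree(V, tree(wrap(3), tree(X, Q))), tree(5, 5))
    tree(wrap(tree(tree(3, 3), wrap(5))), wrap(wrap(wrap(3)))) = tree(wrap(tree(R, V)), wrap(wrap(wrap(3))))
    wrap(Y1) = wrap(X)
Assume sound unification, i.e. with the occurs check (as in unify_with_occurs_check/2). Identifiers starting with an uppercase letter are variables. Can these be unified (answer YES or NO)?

Decompose tree/2: wrap(tree(Q, nil)) = wrap(tree(wrap(R), nil)),  tree(5, L) = tree(5, P).
Decompose wrap/1: tree(Q, nil) = tree(wrap(R), nil).
Decompose tree/2: Q = wrap(R),  nil = nil.
Bind Q := wrap(R); substituting into the 2 remaining equations that mention Q gives: wrap(tree(wrap(wrap(Y1)), tree(3, X2))) = wrap(tree(wrap(wrap(tree(3, tree(wrap(R), wrap(R))))), tree(3, tree(3, 5)))),  tree(tree(P, A), tree(5, 5)) = tree(tree(V, tree(wrap(3), tree(X, wrap(R)))), tree(5, 5)).
Delete trivial equation nil = nil.
Decompose tree/2: 5 = 5,  L = P.
Delete trivial equation 5 = 5.
Bind L := P; no other remaining equation mentions L.
Decompose wrap/1: tree(wrap(wrap(Y1)), tree(3, X2)) = tree(wrap(wrap(tree(3, tree(wrap(R), wrap(R))))), tree(3, tree(3, 5))).
Decompose tree/2: wrap(wrap(Y1)) = wrap(wrap(tree(3, tree(wrap(R), wrap(R))))),  tree(3, X2) = tree(3, tree(3, 5)).
Decompose wrap/1: wrap(Y1) = wrap(tree(3, tree(wrap(R), wrap(R)))).
Decompose wrap/1: Y1 = tree(3, tree(wrap(R), wrap(R))).
Bind Y1 := tree(3, tree(wrap(R), wrap(R))); substituting into the one remaining equation that mentions Y1 gives: wrap(tree(3, tree(wrap(R), wrap(R)))) = wrap(X).
Decompose tree/2: 3 = 3,  X2 = tree(3, 5).
Delete trivial equation 3 = 3.
Bind X2 := tree(3, 5); no other remaining equation mentions X2.
Decompose tree/2: tree(P, A) = tree(V, tree(wrap(3), tree(X, wrap(R)))),  tree(5, 5) = tree(5, 5).
Decompose tree/2: P = V,  A = tree(wrap(3), tree(X, wrap(R))).
Bind P := V; no other remaining equation mentions P. Substituting into the earlier binding gives L := V.
Bind A := tree(wrap(3), tree(X, wrap(R))); no other remaining equation mentions A.
Delete trivial equation tree(5, 5) = tree(5, 5).
Decompose tree/2: wrap(tree(tree(3, 3), wrap(5))) = wrap(tree(R, V)),  wrap(wrap(wrap(3))) = wrap(wrap(wrap(3))).
Decompose wrap/1: tree(tree(3, 3), wrap(5)) = tree(R, V).
Decompose tree/2: tree(3, 3) = R,  wrap(5) = V.
Bind R := tree(3, 3); substituting into the one remaining equation that mentions R gives: wrap(tree(3, tree(wrap(tree(3, 3)), wrap(tree(3, 3))))) = wrap(X). Substituting into the earlier bindings gives Q := wrap(tree(3, 3)), Y1 := tree(3, tree(wrap(tree(3, 3)), wrap(tree(3, 3)))), A := tree(wrap(3), tree(X, wrap(tree(3, 3)))).
Bind V := wrap(5); no other remaining equation mentions V. Substituting into the earlier bindings gives L := wrap(5), P := wrap(5).
Delete trivial equation wrap(wrap(wrap(3))) = wrap(wrap(wrap(3))).
Decompose wrap/1: tree(3, tree(wrap(tree(3, 3)), wrap(tree(3, 3)))) = X.
Bind X := tree(3, tree(wrap(tree(3, 3)), wrap(tree(3, 3)))). Substituting into the earlier binding gives A := tree(wrap(3), tree(tree(3, tree(wrap(tree(3, 3)), wrap(tree(3, 3)))), wrap(tree(3, 3)))).
No equations remain and no clash or occurs-check failure arose, so a unifier exists.

YES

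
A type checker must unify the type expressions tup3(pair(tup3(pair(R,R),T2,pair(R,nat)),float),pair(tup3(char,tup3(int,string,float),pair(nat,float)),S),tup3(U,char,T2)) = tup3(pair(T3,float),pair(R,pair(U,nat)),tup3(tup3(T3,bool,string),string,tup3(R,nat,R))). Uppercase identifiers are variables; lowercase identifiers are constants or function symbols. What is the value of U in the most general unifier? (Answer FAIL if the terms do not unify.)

Decompose tup3/3: pair(tup3(pair(R,R),T2,pair(R,nat)),float) = pair(T3,float),  pair(tup3(char,tup3(int,string,float),pair(nat,float)),S) = pair(R,pair(U,nat)),  tup3(U,char,T2) = tup3(tup3(T3,bool,string),string,tup3(R,nat,R)).
Decompose pair/2: tup3(pair(R,R),T2,pair(R,nat)) = T3,  float = float.
Bind T3 := tup3(pair(R,R),T2,pair(R,nat)); substituting into the one remaining equation that mentions T3 gives: tup3(U,char,T2) = tup3(tup3(tup3(pair(R,R),T2,pair(R,nat)),bool,string),string,tup3(R,nat,R)).
Delete trivial equation float = float.
Decompose pair/2: tup3(char,tup3(int,string,float),pair(nat,float)) = R,  S = pair(U,nat).
Bind R := tup3(char,tup3(int,string,float),pair(nat,float)); substituting into the one remaining equation that mentions R gives: tup3(U,char,T2) = tup3(tup3(tup3(pair(tup3(char,tup3(int,string,float),pair(nat,float)),tup3(char,tup3(int,string,float),pair(nat,float))),T2,pair(tup3(char,tup3(int,string,float),pair(nat,float)),nat)),bool,string),string,tup3(tup3(char,tup3(int,string,float),pair(nat,float)),nat,tup3(char,tup3(int,string,float),pair(nat,float)))). Substituting into the earlier binding gives T3 := tup3(pair(tup3(char,tup3(int,string,float),pair(nat,float)),tup3(char,tup3(int,string,float),pair(nat,float))),T2,pair(tup3(char,tup3(int,string,float),pair(nat,float)),nat)).
Bind S := pair(U,nat); no other remaining equation mentions S.
Decompose tup3/3: U = tup3(tup3(pair(tup3(char,tup3(int,string,float),pair(nat,float)),tup3(char,tup3(int,string,float),pair(nat,float))),T2,pair(tup3(char,tup3(int,string,float),pair(nat,float)),nat)),bool,string),  char = string,  T2 = tup3(tup3(char,tup3(int,string,float),pair(nat,float)),nat,tup3(char,tup3(int,string,float),pair(nat,float))).
Bind U := tup3(tup3(pair(tup3(char,tup3(int,string,float),pair(nat,float)),tup3(char,tup3(int,string,float),pair(nat,float))),T2,pair(tup3(char,tup3(int,string,float),pair(nat,float)),nat)),bool,string); no other remaining equation mentions U. Substituting into the earlier binding gives S := pair(tup3(tup3(pair(tup3(char,tup3(int,string,float),pair(nat,float)),tup3(char,tup3(int,string,float),pair(nat,float))),T2,pair(tup3(char,tup3(int,string,float),pair(nat,float)),nat)),bool,string),nat).
Clash: constants char and string differ; no unifier exists.

FAIL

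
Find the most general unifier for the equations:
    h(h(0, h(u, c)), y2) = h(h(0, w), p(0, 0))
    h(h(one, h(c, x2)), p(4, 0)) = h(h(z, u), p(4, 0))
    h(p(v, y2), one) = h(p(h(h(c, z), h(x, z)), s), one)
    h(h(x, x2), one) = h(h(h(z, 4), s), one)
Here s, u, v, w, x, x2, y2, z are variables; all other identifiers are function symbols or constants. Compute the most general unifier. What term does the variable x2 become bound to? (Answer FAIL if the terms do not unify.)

Decompose h/2: h(0, h(u, c)) = h(0, w),  y2 = p(0, 0).
Decompose h/2: 0 = 0,  h(u, c) = w.
Delete trivial equation 0 = 0.
Bind w := h(u, c); no other remaining equation mentions w.
Bind y2 := p(0, 0); substituting into the one remaining equation that mentions y2 gives: h(p(v, p(0, 0)), one) = h(p(h(h(c, z), h(x, z)), s), one).
Decompose h/2: h(one, h(c, x2)) = h(z, u),  p(4, 0) = p(4, 0).
Decompose h/2: one = z,  h(c, x2) = u.
Bind z := one; substituting into the 2 remaining equations that mention z gives: h(p(v, p(0, 0)), one) = h(p(h(h(c, one), h(x, one)), s), one),  h(h(x, x2), one) = h(h(h(one, 4), s), one).
Bind u := h(c, x2); no other remaining equation mentions u. Substituting into the earlier binding gives w := h(h(c, x2), c).
Delete trivial equation p(4, 0) = p(4, 0).
Decompose h/2: p(v, p(0, 0)) = p(h(h(c, one), h(x, one)), s),  one = one.
Decompose p/2: v = h(h(c, one), h(x, one)),  p(0, 0) = s.
Bind v := h(h(c, one), h(x, one)); no other remaining equation mentions v.
Bind s := p(0, 0); substituting into the one remaining equation that mentions s gives: h(h(x, x2), one) = h(h(h(one, 4), p(0, 0)), one).
Delete trivial equation one = one.
Decompose h/2: h(x, x2) = h(h(one, 4), p(0, 0)),  one = one.
Decompose h/2: x = h(one, 4),  x2 = p(0, 0).
Bind x := h(one, 4); no other remaining equation mentions x. Substituting into the earlier binding gives v := h(h(c, one), h(h(one, 4), one)).
Bind x2 := p(0, 0); no other remaining equation mentions x2. Substituting into the earlier bindings gives w := h(h(c, p(0, 0)), c), u := h(c, p(0, 0)).
Delete trivial equation one = one.
MGU = { w := h(h(c, p(0, 0)), c), y2 := p(0, 0), z := one, u := h(c, p(0, 0)), v := h(h(c, one), h(h(one, 4), one)), s := p(0, 0), x := h(one, 4), x2 := p(0, 0) }, so x2 := p(0, 0).

p(0, 0)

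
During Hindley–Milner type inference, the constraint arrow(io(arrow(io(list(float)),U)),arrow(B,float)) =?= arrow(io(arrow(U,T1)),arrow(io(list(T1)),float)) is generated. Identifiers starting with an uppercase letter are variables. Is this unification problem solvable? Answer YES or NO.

Decompose arrow/2: io(arrow(io(list(float)),U)) =?= io(arrow(U,T1)),  arrow(B,float) =?= arrow(io(list(T1)),float).
Decompose io/1: arrow(io(list(float)),U) =?= arrow(U,T1).
Decompose arrow/2: io(list(float)) =?= U,  U =?= T1.
Bind U := io(list(float)); substituting into the one remaining equation that mentions U gives: io(list(float)) =?= T1.
Bind T1 := io(list(float)); substituting into the remaining equation gives: arrow(B,float) =?= arrow(io(list(io(list(float)))),float).
Decompose arrow/2: B =?= io(list(io(list(float)))),  float =?= float.
Bind B := io(list(io(list(float)))); no other remaining equation mentions B.
Delete trivial equation float =?= float.
No equations remain and no clash or occurs-check failure arose, so a unifier exists.

YES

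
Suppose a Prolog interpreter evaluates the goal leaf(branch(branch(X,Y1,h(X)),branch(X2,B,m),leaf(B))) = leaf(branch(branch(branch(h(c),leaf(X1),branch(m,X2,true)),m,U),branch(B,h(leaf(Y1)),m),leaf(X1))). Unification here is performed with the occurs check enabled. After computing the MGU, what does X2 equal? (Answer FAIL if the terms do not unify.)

Decompose leaf/1: branch(branch(X,Y1,h(X)),branch(X2,B,m),leaf(B)) = branch(branch(branch(h(c),leaf(X1),branch(m,X2,true)),m,U),branch(B,h(leaf(Y1)),m),leaf(X1)).
Decompose branch/3: branch(X,Y1,h(X)) = branch(branch(h(c),leaf(X1),branch(m,X2,true)),m,U),  branch(X2,B,m) = branch(B,h(leaf(Y1)),m),  leaf(B) = leaf(X1).
Decompose branch/3: X = branch(h(c),leaf(X1),branch(m,X2,true)),  Y1 = m,  h(X) = U.
Bind X := branch(h(c),leaf(X1),branch(m,X2,true)); substituting into the one remaining equation that mentions X gives: h(branch(h(c),leaf(X1),branch(m,X2,true))) = U.
Bind Y1 := m; substituting into the one remaining equation that mentions Y1 gives: branch(X2,B,m) = branch(B,h(leaf(m)),m).
Bind U := h(branch(h(c),leaf(X1),branch(m,X2,true))); no other remaining equation mentions U.
Decompose branch/3: X2 = B,  B = h(leaf(m)),  m = m.
Bind X2 := B; no other remaining equation mentions X2. Substituting into the earlier bindings gives X := branch(h(c),leaf(X1),branch(m,B,true)), U := h(branch(h(c),leaf(X1),branch(m,B,true))).
Bind B := h(leaf(m)); substituting into the one remaining equation that mentions B gives: leaf(h(leaf(m))) = leaf(X1). Substituting into the earlier bindings gives X := branch(h(c),leaf(X1),branch(m,h(leaf(m)),true)), U := h(branch(h(c),leaf(X1),branch(m,h(leaf(m)),true))), X2 := h(leaf(m)).
Delete trivial equation m = m.
Decompose leaf/1: h(leaf(m)) = X1.
Bind X1 := h(leaf(m)). Substituting into the earlier bindings gives X := branch(h(c),leaf(h(leaf(m))),branch(m,h(leaf(m)),true)), U := h(branch(h(c),leaf(h(leaf(m))),branch(m,h(leaf(m)),true))).
MGU = { X = branch(h(c),leaf(h(leaf(m))),branch(m,h(leaf(m)),true)), Y1 = m, U = h(branch(h(c),leaf(h(leaf(m))),branch(m,h(leaf(m)),true))), X2 = h(leaf(m)), B = h(leaf(m)), X1 = h(leaf(m)) }, so X2 = h(leaf(m)).

h(leaf(m))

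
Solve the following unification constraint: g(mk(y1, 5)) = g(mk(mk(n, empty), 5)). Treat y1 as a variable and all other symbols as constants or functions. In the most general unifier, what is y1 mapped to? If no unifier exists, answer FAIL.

Decompose g/1: mk(y1, 5) = mk(mk(n, empty), 5).
Decompose mk/2: y1 = mk(n, empty),  5 = 5.
Bind y1 := mk(n, empty); no other remaining equation mentions y1.
Delete trivial equation 5 = 5.
MGU = { y1 -> mk(n, empty) }, so y1 -> mk(n, empty).

mk(n, empty)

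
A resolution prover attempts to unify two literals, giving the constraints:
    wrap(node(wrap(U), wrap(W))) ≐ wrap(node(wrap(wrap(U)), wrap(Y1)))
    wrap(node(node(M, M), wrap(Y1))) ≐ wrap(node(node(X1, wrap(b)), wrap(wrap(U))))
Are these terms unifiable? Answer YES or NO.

Decompose wrap/1: node(wrap(U), wrap(W)) ≐ node(wrap(wrap(U)), wrap(Y1)).
Decompose node/2: wrap(U) ≐ wrap(wrap(U)),  wrap(W) ≐ wrap(Y1).
Decompose wrap/1: U ≐ wrap(U).
Occurs check fails: U occurs in wrap(U); the equation U ≐ wrap(U) has no finite solution.

NO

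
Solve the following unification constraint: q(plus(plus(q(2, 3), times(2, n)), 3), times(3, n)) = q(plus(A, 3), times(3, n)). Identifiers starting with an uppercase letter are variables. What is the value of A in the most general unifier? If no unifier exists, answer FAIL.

plus(q(2, 3), times(2, n))

Decompose q/2: plus(plus(q(2, 3), times(2, n)), 3) = plus(A, 3),  times(3, n) = times(3, n).
Decompose plus/2: plus(q(2, 3), times(2, n)) = A,  3 = 3.
Bind A := plus(q(2, 3), times(2, n)); no other remaining equation mentions A.
Delete trivial equation 3 = 3.
Delete trivial equation times(3, n) = times(3, n).
MGU = { A ↦ plus(q(2, 3), times(2, n)) }, so A ↦ plus(q(2, 3), times(2, n)).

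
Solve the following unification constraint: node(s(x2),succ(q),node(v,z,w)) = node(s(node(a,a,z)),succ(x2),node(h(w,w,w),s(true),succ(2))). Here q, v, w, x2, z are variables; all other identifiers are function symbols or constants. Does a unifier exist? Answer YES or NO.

Decompose node/3: s(x2) = s(node(a,a,z)),  succ(q) = succ(x2),  node(v,z,w) = node(h(w,w,w),s(true),succ(2)).
Decompose s/1: x2 = node(a,a,z).
Bind x2 := node(a,a,z); substituting into the one remaining equation that mentions x2 gives: succ(q) = succ(node(a,a,z)).
Decompose succ/1: q = node(a,a,z).
Bind q := node(a,a,z); no other remaining equation mentions q.
Decompose node/3: v = h(w,w,w),  z = s(true),  w = succ(2).
Bind v := h(w,w,w); no other remaining equation mentions v.
Bind z := s(true); no other remaining equation mentions z. Substituting into the earlier bindings gives x2 := node(a,a,s(true)), q := node(a,a,s(true)).
Bind w := succ(2). Substituting into the earlier binding gives v := h(succ(2),succ(2),succ(2)).
No equations remain and no clash or occurs-check failure arose, so a unifier exists.

YES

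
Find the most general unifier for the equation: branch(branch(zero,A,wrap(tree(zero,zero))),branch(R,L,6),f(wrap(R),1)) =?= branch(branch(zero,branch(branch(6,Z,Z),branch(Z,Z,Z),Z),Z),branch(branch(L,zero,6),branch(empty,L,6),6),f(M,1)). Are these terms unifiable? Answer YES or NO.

Decompose branch/3: branch(zero,A,wrap(tree(zero,zero))) =?= branch(zero,branch(branch(6,Z,Z),branch(Z,Z,Z),Z),Z),  branch(R,L,6) =?= branch(branch(L,zero,6),branch(empty,L,6),6),  f(wrap(R),1) =?= f(M,1).
Decompose branch/3: zero =?= zero,  A =?= branch(branch(6,Z,Z),branch(Z,Z,Z),Z),  wrap(tree(zero,zero)) =?= Z.
Delete trivial equation zero =?= zero.
Bind A := branch(branch(6,Z,Z),branch(Z,Z,Z),Z); no other remaining equation mentions A.
Bind Z := wrap(tree(zero,zero)); no other remaining equation mentions Z. Substituting into the earlier binding gives A := branch(branch(6,wrap(tree(zero,zero)),wrap(tree(zero,zero))),branch(wrap(tree(zero,zero)),wrap(tree(zero,zero)),wrap(tree(zero,zero))),wrap(tree(zero,zero))).
Decompose branch/3: R =?= branch(L,zero,6),  L =?= branch(empty,L,6),  6 =?= 6.
Bind R := branch(L,zero,6); substituting into the one remaining equation that mentions R gives: f(wrap(branch(L,zero,6)),1) =?= f(M,1).
Occurs check fails: L occurs in branch(empty,L,6); the equation L =?= branch(empty,L,6) has no finite solution.

NO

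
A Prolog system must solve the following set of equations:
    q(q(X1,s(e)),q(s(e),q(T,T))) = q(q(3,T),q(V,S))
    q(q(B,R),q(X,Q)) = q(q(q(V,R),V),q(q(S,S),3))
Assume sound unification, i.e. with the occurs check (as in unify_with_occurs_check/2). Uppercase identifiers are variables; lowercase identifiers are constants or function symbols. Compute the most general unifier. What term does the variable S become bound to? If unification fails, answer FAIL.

Decompose q/2: q(X1,s(e)) = q(3,T),  q(s(e),q(T,T)) = q(V,S).
Decompose q/2: X1 = 3,  s(e) = T.
Bind X1 := 3; no other remaining equation mentions X1.
Bind T := s(e); substituting into the one remaining equation that mentions T gives: q(s(e),q(s(e),s(e))) = q(V,S).
Decompose q/2: s(e) = V,  q(s(e),s(e)) = S.
Bind V := s(e); substituting into the one remaining equation that mentions V gives: q(q(B,R),q(X,Q)) = q(q(q(s(e),R),s(e)),q(q(S,S),3)).
Bind S := q(s(e),s(e)); substituting into the remaining equation gives: q(q(B,R),q(X,Q)) = q(q(q(s(e),R),s(e)),q(q(q(s(e),s(e)),q(s(e),s(e))),3)).
Decompose q/2: q(B,R) = q(q(s(e),R),s(e)),  q(X,Q) = q(q(q(s(e),s(e)),q(s(e),s(e))),3).
Decompose q/2: B = q(s(e),R),  R = s(e).
Bind B := q(s(e),R); no other remaining equation mentions B.
Bind R := s(e); no other remaining equation mentions R. Substituting into the earlier binding gives B := q(s(e),s(e)).
Decompose q/2: X = q(q(s(e),s(e)),q(s(e),s(e))),  Q = 3.
Bind X := q(q(s(e),s(e)),q(s(e),s(e))); no other remaining equation mentions X.
Bind Q := 3.
MGU = { X1 ↦ 3, T ↦ s(e), V ↦ s(e), S ↦ q(s(e),s(e)), B ↦ q(s(e),s(e)), R ↦ s(e), X ↦ q(q(s(e),s(e)),q(s(e),s(e))), Q ↦ 3 }, so S ↦ q(s(e),s(e)).

q(s(e),s(e))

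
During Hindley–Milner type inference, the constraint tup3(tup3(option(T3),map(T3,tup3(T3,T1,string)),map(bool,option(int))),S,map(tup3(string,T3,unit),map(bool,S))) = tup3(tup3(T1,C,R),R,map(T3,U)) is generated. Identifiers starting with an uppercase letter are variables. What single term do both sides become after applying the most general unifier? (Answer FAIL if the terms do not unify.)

Decompose tup3/3: tup3(option(T3),map(T3,tup3(T3,T1,string)),map(bool,option(int))) = tup3(T1,C,R),  S = R,  map(tup3(string,T3,unit),map(bool,S)) = map(T3,U).
Decompose tup3/3: option(T3) = T1,  map(T3,tup3(T3,T1,string)) = C,  map(bool,option(int)) = R.
Bind T1 := option(T3); substituting into the one remaining equation that mentions T1 gives: map(T3,tup3(T3,option(T3),string)) = C.
Bind C := map(T3,tup3(T3,option(T3),string)); no other remaining equation mentions C.
Bind R := map(bool,option(int)); substituting into the one remaining equation that mentions R gives: S = map(bool,option(int)).
Bind S := map(bool,option(int)); substituting into the remaining equation gives: map(tup3(string,T3,unit),map(bool,map(bool,option(int)))) = map(T3,U).
Decompose map/2: tup3(string,T3,unit) = T3,  map(bool,map(bool,option(int))) = U.
Occurs check fails: T3 occurs in tup3(string,T3,unit); the equation T3 = tup3(string,T3,unit) has no finite solution.

FAIL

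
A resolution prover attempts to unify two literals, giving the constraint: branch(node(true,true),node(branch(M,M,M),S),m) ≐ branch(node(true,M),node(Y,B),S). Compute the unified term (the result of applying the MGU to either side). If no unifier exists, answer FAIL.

branch(node(true,true),node(branch(true,true,true),m),m)

Decompose branch/3: node(true,true) ≐ node(true,M),  node(branch(M,M,M),S) ≐ node(Y,B),  m ≐ S.
Decompose node/2: true ≐ true,  true ≐ M.
Delete trivial equation true ≐ true.
Bind M := true; substituting into the one remaining equation that mentions M gives: node(branch(true,true,true),S) ≐ node(Y,B).
Decompose node/2: branch(true,true,true) ≐ Y,  S ≐ B.
Bind Y := branch(true,true,true); no other remaining equation mentions Y.
Bind S := B; substituting into the remaining equation gives: m ≐ B.
Bind B := m. Substituting into the earlier binding gives S := m.
Applying the MGU to either side gives branch(node(true,true),node(branch(true,true,true),m),m).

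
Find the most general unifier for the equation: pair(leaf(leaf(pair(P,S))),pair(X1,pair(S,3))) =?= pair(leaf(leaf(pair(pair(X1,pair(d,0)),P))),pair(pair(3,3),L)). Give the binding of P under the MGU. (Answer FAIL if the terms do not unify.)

pair(pair(3,3),pair(d,0))

Decompose pair/2: leaf(leaf(pair(P,S))) =?= leaf(leaf(pair(pair(X1,pair(d,0)),P))),  pair(X1,pair(S,3)) =?= pair(pair(3,3),L).
Decompose leaf/1: leaf(pair(P,S)) =?= leaf(pair(pair(X1,pair(d,0)),P)).
Decompose leaf/1: pair(P,S) =?= pair(pair(X1,pair(d,0)),P).
Decompose pair/2: P =?= pair(X1,pair(d,0)),  S =?= P.
Bind P := pair(X1,pair(d,0)); substituting into the one remaining equation that mentions P gives: S =?= pair(X1,pair(d,0)).
Bind S := pair(X1,pair(d,0)); substituting into the remaining equation gives: pair(X1,pair(pair(X1,pair(d,0)),3)) =?= pair(pair(3,3),L).
Decompose pair/2: X1 =?= pair(3,3),  pair(pair(X1,pair(d,0)),3) =?= L.
Bind X1 := pair(3,3); substituting into the remaining equation gives: pair(pair(pair(3,3),pair(d,0)),3) =?= L. Substituting into the earlier bindings gives P := pair(pair(3,3),pair(d,0)), S := pair(pair(3,3),pair(d,0)).
Bind L := pair(pair(pair(3,3),pair(d,0)),3).
MGU = { P -> pair(pair(3,3),pair(d,0)), S -> pair(pair(3,3),pair(d,0)), X1 -> pair(3,3), L -> pair(pair(pair(3,3),pair(d,0)),3) }, so P -> pair(pair(3,3),pair(d,0)).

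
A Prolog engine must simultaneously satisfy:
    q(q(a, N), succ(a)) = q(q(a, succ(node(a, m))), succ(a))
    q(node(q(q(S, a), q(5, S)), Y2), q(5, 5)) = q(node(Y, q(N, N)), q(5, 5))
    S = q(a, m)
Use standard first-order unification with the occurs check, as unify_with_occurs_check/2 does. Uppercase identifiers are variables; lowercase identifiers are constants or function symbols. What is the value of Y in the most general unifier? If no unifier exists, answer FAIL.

q(q(q(a, m), a), q(5, q(a, m)))

Decompose q/2: q(a, N) = q(a, succ(node(a, m))),  succ(a) = succ(a).
Decompose q/2: a = a,  N = succ(node(a, m)).
Delete trivial equation a = a.
Bind N := succ(node(a, m)); substituting into the one remaining equation that mentions N gives: q(node(q(q(S, a), q(5, S)), Y2), q(5, 5)) = q(node(Y, q(succ(node(a, m)), succ(node(a, m)))), q(5, 5)).
Delete trivial equation succ(a) = succ(a).
Decompose q/2: node(q(q(S, a), q(5, S)), Y2) = node(Y, q(succ(node(a, m)), succ(node(a, m)))),  q(5, 5) = q(5, 5).
Decompose node/2: q(q(S, a), q(5, S)) = Y,  Y2 = q(succ(node(a, m)), succ(node(a, m))).
Bind Y := q(q(S, a), q(5, S)); no other remaining equation mentions Y.
Bind Y2 := q(succ(node(a, m)), succ(node(a, m))); no other remaining equation mentions Y2.
Delete trivial equation q(5, 5) = q(5, 5).
Bind S := q(a, m). Substituting into the earlier binding gives Y := q(q(q(a, m), a), q(5, q(a, m))).
MGU = { N = succ(node(a, m)), Y = q(q(q(a, m), a), q(5, q(a, m))), Y2 = q(succ(node(a, m)), succ(node(a, m))), S = q(a, m) }, so Y = q(q(q(a, m), a), q(5, q(a, m))).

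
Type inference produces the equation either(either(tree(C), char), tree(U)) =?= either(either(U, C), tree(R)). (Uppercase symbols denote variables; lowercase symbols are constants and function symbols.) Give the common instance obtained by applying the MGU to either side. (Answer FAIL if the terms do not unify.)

either(either(tree(char), char), tree(tree(char)))

Decompose either/2: either(tree(C), char) =?= either(U, C),  tree(U) =?= tree(R).
Decompose either/2: tree(C) =?= U,  char =?= C.
Bind U := tree(C); substituting into the one remaining equation that mentions U gives: tree(tree(C)) =?= tree(R).
Bind C := char; substituting into the remaining equation gives: tree(tree(char)) =?= tree(R). Substituting into the earlier binding gives U := tree(char).
Decompose tree/1: tree(char) =?= R.
Bind R := tree(char).
Applying the MGU to either side gives either(either(tree(char), char), tree(tree(char))).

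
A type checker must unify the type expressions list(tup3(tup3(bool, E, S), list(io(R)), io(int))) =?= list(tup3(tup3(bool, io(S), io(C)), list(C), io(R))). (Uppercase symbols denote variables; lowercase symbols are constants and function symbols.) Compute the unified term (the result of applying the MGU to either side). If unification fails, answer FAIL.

list(tup3(tup3(bool, io(io(io(int))), io(io(int))), list(io(int)), io(int)))

Decompose list/1: tup3(tup3(bool, E, S), list(io(R)), io(int)) =?= tup3(tup3(bool, io(S), io(C)), list(C), io(R)).
Decompose tup3/3: tup3(bool, E, S) =?= tup3(bool, io(S), io(C)),  list(io(R)) =?= list(C),  io(int) =?= io(R).
Decompose tup3/3: bool =?= bool,  E =?= io(S),  S =?= io(C).
Delete trivial equation bool =?= bool.
Bind E := io(S); no other remaining equation mentions E.
Bind S := io(C); no other remaining equation mentions S. Substituting into the earlier binding gives E := io(io(C)).
Decompose list/1: io(R) =?= C.
Bind C := io(R); no other remaining equation mentions C. Substituting into the earlier bindings gives E := io(io(io(R))), S := io(io(R)).
Decompose io/1: int =?= R.
Bind R := int. Substituting into the earlier bindings gives E := io(io(io(int))), S := io(io(int)), C := io(int).
Applying the MGU to either side gives list(tup3(tup3(bool, io(io(io(int))), io(io(int))), list(io(int)), io(int))).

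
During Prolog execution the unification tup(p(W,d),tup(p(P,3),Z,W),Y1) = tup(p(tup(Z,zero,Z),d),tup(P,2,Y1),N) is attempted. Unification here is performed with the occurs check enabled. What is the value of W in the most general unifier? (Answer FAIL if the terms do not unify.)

Decompose tup/3: p(W,d) = p(tup(Z,zero,Z),d),  tup(p(P,3),Z,W) = tup(P,2,Y1),  Y1 = N.
Decompose p/2: W = tup(Z,zero,Z),  d = d.
Bind W := tup(Z,zero,Z); substituting into the one remaining equation that mentions W gives: tup(p(P,3),Z,tup(Z,zero,Z)) = tup(P,2,Y1).
Delete trivial equation d = d.
Decompose tup/3: p(P,3) = P,  Z = 2,  tup(Z,zero,Z) = Y1.
Occurs check fails: P occurs in p(P,3); the equation P = p(P,3) has no finite solution.

FAIL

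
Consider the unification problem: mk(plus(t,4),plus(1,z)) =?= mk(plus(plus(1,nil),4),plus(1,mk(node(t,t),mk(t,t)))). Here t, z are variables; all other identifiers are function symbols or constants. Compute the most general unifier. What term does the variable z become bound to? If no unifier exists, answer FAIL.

mk(node(plus(1,nil),plus(1,nil)),mk(plus(1,nil),plus(1,nil)))

Decompose mk/2: plus(t,4) =?= plus(plus(1,nil),4),  plus(1,z) =?= plus(1,mk(node(t,t),mk(t,t))).
Decompose plus/2: t =?= plus(1,nil),  4 =?= 4.
Bind t := plus(1,nil); substituting into the one remaining equation that mentions t gives: plus(1,z) =?= plus(1,mk(node(plus(1,nil),plus(1,nil)),mk(plus(1,nil),plus(1,nil)))).
Delete trivial equation 4 =?= 4.
Decompose plus/2: 1 =?= 1,  z =?= mk(node(plus(1,nil),plus(1,nil)),mk(plus(1,nil),plus(1,nil))).
Delete trivial equation 1 =?= 1.
Bind z := mk(node(plus(1,nil),plus(1,nil)),mk(plus(1,nil),plus(1,nil))).
MGU = { t := plus(1,nil), z := mk(node(plus(1,nil),plus(1,nil)),mk(plus(1,nil),plus(1,nil))) }, so z := mk(node(plus(1,nil),plus(1,nil)),mk(plus(1,nil),plus(1,nil))).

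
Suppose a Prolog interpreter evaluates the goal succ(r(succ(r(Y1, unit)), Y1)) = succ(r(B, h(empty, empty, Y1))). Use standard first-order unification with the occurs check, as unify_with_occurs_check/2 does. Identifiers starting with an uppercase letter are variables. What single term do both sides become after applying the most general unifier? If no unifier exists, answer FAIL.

FAIL

Decompose succ/1: r(succ(r(Y1, unit)), Y1) = r(B, h(empty, empty, Y1)).
Decompose r/2: succ(r(Y1, unit)) = B,  Y1 = h(empty, empty, Y1).
Bind B := succ(r(Y1, unit)); no other remaining equation mentions B.
Occurs check fails: Y1 occurs in h(empty, empty, Y1); the equation Y1 = h(empty, empty, Y1) has no finite solution.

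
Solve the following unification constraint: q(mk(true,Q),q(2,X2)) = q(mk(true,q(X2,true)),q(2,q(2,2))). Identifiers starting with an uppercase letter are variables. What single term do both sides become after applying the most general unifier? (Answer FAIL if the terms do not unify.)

Decompose q/2: mk(true,Q) = mk(true,q(X2,true)),  q(2,X2) = q(2,q(2,2)).
Decompose mk/2: true = true,  Q = q(X2,true).
Delete trivial equation true = true.
Bind Q := q(X2,true); no other remaining equation mentions Q.
Decompose q/2: 2 = 2,  X2 = q(2,2).
Delete trivial equation 2 = 2.
Bind X2 := q(2,2). Substituting into the earlier binding gives Q := q(q(2,2),true).
Applying the MGU to either side gives q(mk(true,q(q(2,2),true)),q(2,q(2,2))).

q(mk(true,q(q(2,2),true)),q(2,q(2,2)))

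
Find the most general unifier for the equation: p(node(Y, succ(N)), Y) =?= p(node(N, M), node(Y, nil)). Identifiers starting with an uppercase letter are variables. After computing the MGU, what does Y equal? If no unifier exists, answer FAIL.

FAIL

Decompose p/2: node(Y, succ(N)) =?= node(N, M),  Y =?= node(Y, nil).
Decompose node/2: Y =?= N,  succ(N) =?= M.
Bind Y := N; substituting into the one remaining equation that mentions Y gives: N =?= node(N, nil).
Bind M := succ(N); no other remaining equation mentions M.
Occurs check fails: N occurs in node(N, nil); the equation N =?= node(N, nil) has no finite solution.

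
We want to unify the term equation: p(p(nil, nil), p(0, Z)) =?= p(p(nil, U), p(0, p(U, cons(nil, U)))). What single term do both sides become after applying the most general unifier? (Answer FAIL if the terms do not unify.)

p(p(nil, nil), p(0, p(nil, cons(nil, nil))))

Decompose p/2: p(nil, nil) =?= p(nil, U),  p(0, Z) =?= p(0, p(U, cons(nil, U))).
Decompose p/2: nil =?= nil,  nil =?= U.
Delete trivial equation nil =?= nil.
Bind U := nil; substituting into the remaining equation gives: p(0, Z) =?= p(0, p(nil, cons(nil, nil))).
Decompose p/2: 0 =?= 0,  Z =?= p(nil, cons(nil, nil)).
Delete trivial equation 0 =?= 0.
Bind Z := p(nil, cons(nil, nil)).
Applying the MGU to either side gives p(p(nil, nil), p(0, p(nil, cons(nil, nil)))).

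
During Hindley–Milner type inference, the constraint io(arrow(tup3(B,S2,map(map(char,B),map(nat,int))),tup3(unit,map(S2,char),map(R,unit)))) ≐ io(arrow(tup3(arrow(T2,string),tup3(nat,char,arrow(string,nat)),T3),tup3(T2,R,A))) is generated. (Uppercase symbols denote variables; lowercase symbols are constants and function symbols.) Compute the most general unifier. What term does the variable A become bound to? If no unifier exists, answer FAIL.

Decompose io/1: arrow(tup3(B,S2,map(map(char,B),map(nat,int))),tup3(unit,map(S2,char),map(R,unit))) ≐ arrow(tup3(arrow(T2,string),tup3(nat,char,arrow(string,nat)),T3),tup3(T2,R,A)).
Decompose arrow/2: tup3(B,S2,map(map(char,B),map(nat,int))) ≐ tup3(arrow(T2,string),tup3(nat,char,arrow(string,nat)),T3),  tup3(unit,map(S2,char),map(R,unit)) ≐ tup3(T2,R,A).
Decompose tup3/3: B ≐ arrow(T2,string),  S2 ≐ tup3(nat,char,arrow(string,nat)),  map(map(char,B),map(nat,int)) ≐ T3.
Bind B := arrow(T2,string); substituting into the one remaining equation that mentions B gives: map(map(char,arrow(T2,string)),map(nat,int)) ≐ T3.
Bind S2 := tup3(nat,char,arrow(string,nat)); substituting into the one remaining equation that mentions S2 gives: tup3(unit,map(tup3(nat,char,arrow(string,nat)),char),map(R,unit)) ≐ tup3(T2,R,A).
Bind T3 := map(map(char,arrow(T2,string)),map(nat,int)); no other remaining equation mentions T3.
Decompose tup3/3: unit ≐ T2,  map(tup3(nat,char,arrow(string,nat)),char) ≐ R,  map(R,unit) ≐ A.
Bind T2 := unit; no other remaining equation mentions T2. Substituting into the earlier bindings gives B := arrow(unit,string), T3 := map(map(char,arrow(unit,string)),map(nat,int)).
Bind R := map(tup3(nat,char,arrow(string,nat)),char); substituting into the remaining equation gives: map(map(tup3(nat,char,arrow(string,nat)),char),unit) ≐ A.
Bind A := map(map(tup3(nat,char,arrow(string,nat)),char),unit).
MGU = { B ↦ arrow(unit,string), S2 ↦ tup3(nat,char,arrow(string,nat)), T3 ↦ map(map(char,arrow(unit,string)),map(nat,int)), T2 ↦ unit, R ↦ map(tup3(nat,char,arrow(string,nat)),char), A ↦ map(map(tup3(nat,char,arrow(string,nat)),char),unit) }, so A ↦ map(map(tup3(nat,char,arrow(string,nat)),char),unit).

map(map(tup3(nat,char,arrow(string,nat)),char),unit)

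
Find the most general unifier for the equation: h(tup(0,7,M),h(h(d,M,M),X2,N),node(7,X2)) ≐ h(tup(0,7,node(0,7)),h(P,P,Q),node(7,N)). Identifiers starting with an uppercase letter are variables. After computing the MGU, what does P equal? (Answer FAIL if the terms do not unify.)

Decompose h/3: tup(0,7,M) ≐ tup(0,7,node(0,7)),  h(h(d,M,M),X2,N) ≐ h(P,P,Q),  node(7,X2) ≐ node(7,N).
Decompose tup/3: 0 ≐ 0,  7 ≐ 7,  M ≐ node(0,7).
Delete trivial equation 0 ≐ 0.
Delete trivial equation 7 ≐ 7.
Bind M := node(0,7); substituting into the one remaining equation that mentions M gives: h(h(d,node(0,7),node(0,7)),X2,N) ≐ h(P,P,Q).
Decompose h/3: h(d,node(0,7),node(0,7)) ≐ P,  X2 ≐ P,  N ≐ Q.
Bind P := h(d,node(0,7),node(0,7)); substituting into the one remaining equation that mentions P gives: X2 ≐ h(d,node(0,7),node(0,7)).
Bind X2 := h(d,node(0,7),node(0,7)); substituting into the one remaining equation that mentions X2 gives: node(7,h(d,node(0,7),node(0,7))) ≐ node(7,N).
Bind N := Q; substituting into the remaining equation gives: node(7,h(d,node(0,7),node(0,7))) ≐ node(7,Q).
Decompose node/2: 7 ≐ 7,  h(d,node(0,7),node(0,7)) ≐ Q.
Delete trivial equation 7 ≐ 7.
Bind Q := h(d,node(0,7),node(0,7)). Substituting into the earlier binding gives N := h(d,node(0,7),node(0,7)).
MGU = { M ↦ node(0,7), P ↦ h(d,node(0,7),node(0,7)), X2 ↦ h(d,node(0,7),node(0,7)), N ↦ h(d,node(0,7),node(0,7)), Q ↦ h(d,node(0,7),node(0,7)) }, so P ↦ h(d,node(0,7),node(0,7)).

h(d,node(0,7),node(0,7))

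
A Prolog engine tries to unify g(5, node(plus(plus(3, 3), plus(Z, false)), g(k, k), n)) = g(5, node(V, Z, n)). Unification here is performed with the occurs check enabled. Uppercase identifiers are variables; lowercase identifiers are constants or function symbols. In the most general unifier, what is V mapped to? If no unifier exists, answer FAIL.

Decompose g/2: 5 = 5,  node(plus(plus(3, 3), plus(Z, false)), g(k, k), n) = node(V, Z, n).
Delete trivial equation 5 = 5.
Decompose node/3: plus(plus(3, 3), plus(Z, false)) = V,  g(k, k) = Z,  n = n.
Bind V := plus(plus(3, 3), plus(Z, false)); no other remaining equation mentions V.
Bind Z := g(k, k); no other remaining equation mentions Z. Substituting into the earlier binding gives V := plus(plus(3, 3), plus(g(k, k), false)).
Delete trivial equation n = n.
MGU = { V ↦ plus(plus(3, 3), plus(g(k, k), false)), Z ↦ g(k, k) }, so V ↦ plus(plus(3, 3), plus(g(k, k), false)).

plus(plus(3, 3), plus(g(k, k), false))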